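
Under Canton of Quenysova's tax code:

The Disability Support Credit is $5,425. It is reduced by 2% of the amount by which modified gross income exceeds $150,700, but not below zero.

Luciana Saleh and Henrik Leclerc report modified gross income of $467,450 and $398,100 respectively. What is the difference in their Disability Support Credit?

$477

Luciana ($467,450): Disability Support Credit: 2% of the $316,750 excess over $150,700 is $6,335 ≥ base, so the credit is $0.
Henrik ($398,100): Disability Support Credit: 2% of the $247,400 excess over $150,700 is $4,948; credit = $5,425 − $4,948 = $477.
Difference: |$0 − $477| = $477.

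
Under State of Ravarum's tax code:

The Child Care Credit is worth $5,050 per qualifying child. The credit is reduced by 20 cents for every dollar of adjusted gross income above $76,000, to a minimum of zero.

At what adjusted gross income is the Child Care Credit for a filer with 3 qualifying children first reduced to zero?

Full credit = 3 × $5,050 = $15,150.
The credit falls by 20% of each dollar above $76,000, so it reaches zero when the excess is $15,150 / 20% = $75,750: income = $76,000 + $75,750 = $151,750.

$151,750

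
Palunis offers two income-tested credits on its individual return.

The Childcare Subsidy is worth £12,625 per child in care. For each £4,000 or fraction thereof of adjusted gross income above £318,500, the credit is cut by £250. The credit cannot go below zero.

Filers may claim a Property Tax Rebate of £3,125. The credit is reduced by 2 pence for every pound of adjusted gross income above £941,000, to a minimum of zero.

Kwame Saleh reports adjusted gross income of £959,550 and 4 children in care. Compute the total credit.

£13,004

Childcare Subsidy: base = 4 × £12,625 = £50,500. income exceeds £318,500 by £641,050, which is 161 full-or-partial £4,000 increments; reduction = 161 × £250 = £40,250, leaving £10,250.
Property Tax Rebate: 2% of the £18,550 excess over £941,000 is £371; credit = £3,125 − £371 = £2,754.
Total: £10,250 + £2,754 = £13,004.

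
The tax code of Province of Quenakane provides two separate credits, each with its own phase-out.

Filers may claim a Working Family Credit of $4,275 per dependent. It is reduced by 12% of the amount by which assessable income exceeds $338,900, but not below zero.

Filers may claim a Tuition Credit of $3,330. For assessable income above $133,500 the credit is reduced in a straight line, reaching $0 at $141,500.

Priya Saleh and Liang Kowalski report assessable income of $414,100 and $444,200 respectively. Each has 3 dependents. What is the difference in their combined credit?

$3,612

Priya ($414,100): Working Family Credit: base = 3 × $4,275 = $12,825. 12% of the $75,200 excess over $338,900 is $9,024; credit = $12,825 − $9,024 = $3,801. Tuition Credit: $414,100 is at or above $141,500, so the credit is $0. total $3,801 + $0 = $3,801
Liang ($444,200): Working Family Credit: base = 3 × $4,275 = $12,825. 12% of the $105,300 excess over $338,900 is $12,636; credit = $12,825 − $12,636 = $189. Tuition Credit: $444,200 is at or above $141,500, so the credit is $0. total $189 + $0 = $189
Difference: |$3,801 − $189| = $3,612.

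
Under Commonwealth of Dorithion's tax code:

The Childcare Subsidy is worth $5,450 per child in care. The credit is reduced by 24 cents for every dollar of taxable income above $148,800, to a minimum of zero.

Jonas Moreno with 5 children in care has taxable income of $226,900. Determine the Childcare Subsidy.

$8,506

Childcare Subsidy: base = 5 × $5,450 = $27,250. 24% of the $78,100 excess over $148,800 is $18,744; credit = $27,250 − $18,744 = $8,506.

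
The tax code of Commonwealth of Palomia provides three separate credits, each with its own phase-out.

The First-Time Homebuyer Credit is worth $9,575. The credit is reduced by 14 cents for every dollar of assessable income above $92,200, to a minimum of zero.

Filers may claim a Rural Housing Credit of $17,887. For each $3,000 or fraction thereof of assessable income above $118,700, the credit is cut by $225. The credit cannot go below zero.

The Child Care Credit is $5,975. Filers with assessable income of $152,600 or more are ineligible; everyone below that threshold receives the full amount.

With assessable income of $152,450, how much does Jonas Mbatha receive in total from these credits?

First-Time Homebuyer Credit: 14% of the $60,250 excess over $92,200 is $8,435; credit = $9,575 − $8,435 = $1,140.
Rural Housing Credit: income exceeds $118,700 by $33,750, which is 12 full-or-partial $3,000 increments; reduction = 12 × $225 = $2,700, leaving $15,187.
Child Care Credit: $152,450 is below the $152,600 cutoff, so the full $5,975 applies.
Total: $1,140 + $15,187 + $5,975 = $22,302.

$22,302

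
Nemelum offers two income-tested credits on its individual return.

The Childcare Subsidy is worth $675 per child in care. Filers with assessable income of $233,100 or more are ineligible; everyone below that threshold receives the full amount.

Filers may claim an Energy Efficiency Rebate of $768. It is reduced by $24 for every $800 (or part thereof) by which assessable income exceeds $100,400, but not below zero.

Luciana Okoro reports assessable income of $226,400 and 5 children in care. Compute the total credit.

Childcare Subsidy: base = 5 × $675 = $3,375. $226,400 is below the $233,100 cutoff, so the full $3,375 applies.
Energy Efficiency Rebate: income exceeds $100,400 by $126,000 → 158 increments × $24 = $3,792 ≥ base, so the credit is $0.
Total: $3,375 + $0 = $3,375.

$3,375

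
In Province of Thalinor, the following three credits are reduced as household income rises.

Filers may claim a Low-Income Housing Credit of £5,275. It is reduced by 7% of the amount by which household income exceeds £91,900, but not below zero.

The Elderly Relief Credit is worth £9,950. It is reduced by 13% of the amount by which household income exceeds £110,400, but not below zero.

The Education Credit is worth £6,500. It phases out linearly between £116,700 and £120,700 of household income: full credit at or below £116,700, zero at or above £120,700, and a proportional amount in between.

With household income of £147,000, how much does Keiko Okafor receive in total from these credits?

£6,610

Low-Income Housing Credit: 7% of the £55,100 excess over £91,900 is £3,857; credit = £5,275 − £3,857 = £1,418.
Elderly Relief Credit: 13% of the £36,600 excess over £110,400 is £4,758; credit = £9,950 − £4,758 = £5,192.
Education Credit: £147,000 is at or above £120,700, so the credit is £0.
Total: £1,418 + £5,192 + £0 = £6,610.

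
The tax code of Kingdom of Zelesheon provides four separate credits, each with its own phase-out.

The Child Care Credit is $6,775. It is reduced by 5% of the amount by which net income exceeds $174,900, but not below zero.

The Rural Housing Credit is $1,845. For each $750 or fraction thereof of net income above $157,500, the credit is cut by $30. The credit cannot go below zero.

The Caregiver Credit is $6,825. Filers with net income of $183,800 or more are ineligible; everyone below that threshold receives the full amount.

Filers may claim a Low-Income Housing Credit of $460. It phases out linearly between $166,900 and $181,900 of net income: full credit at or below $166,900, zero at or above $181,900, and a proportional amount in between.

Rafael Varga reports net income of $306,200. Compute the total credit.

$210

Child Care Credit: 5% of the $131,300 excess over $174,900 is $6,565; credit = $6,775 − $6,565 = $210.
Rural Housing Credit: income exceeds $157,500 by $148,700 → 199 increments × $30 = $5,970 ≥ base, so the credit is $0.
Caregiver Credit: $306,200 meets or exceeds the $183,800 cutoff, so the credit is $0.
Low-Income Housing Credit: $306,200 is at or above $181,900, so the credit is $0.
Total: $210 + $0 + $0 + $0 = $210.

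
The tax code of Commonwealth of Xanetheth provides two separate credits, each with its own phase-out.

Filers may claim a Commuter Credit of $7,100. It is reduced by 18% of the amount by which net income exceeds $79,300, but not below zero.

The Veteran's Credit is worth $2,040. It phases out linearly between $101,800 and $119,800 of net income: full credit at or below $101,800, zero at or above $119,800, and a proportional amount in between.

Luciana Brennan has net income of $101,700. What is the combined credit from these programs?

$5,108

Commuter Credit: 18% of the $22,400 excess over $79,300 is $4,032; credit = $7,100 − $4,032 = $3,068.
Veteran's Credit: $101,700 is at or below the $101,800 threshold, so the full $2,040 applies.
Total: $3,068 + $2,040 = $5,108.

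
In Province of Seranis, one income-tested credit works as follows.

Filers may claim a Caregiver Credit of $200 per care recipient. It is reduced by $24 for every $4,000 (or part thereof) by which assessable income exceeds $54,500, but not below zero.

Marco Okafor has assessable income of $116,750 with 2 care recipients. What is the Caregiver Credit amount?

Caregiver Credit: base = 2 × $200 = $400. income exceeds $54,500 by $62,250, which is 16 full-or-partial $4,000 increments; reduction = 16 × $24 = $384, leaving $16.

$16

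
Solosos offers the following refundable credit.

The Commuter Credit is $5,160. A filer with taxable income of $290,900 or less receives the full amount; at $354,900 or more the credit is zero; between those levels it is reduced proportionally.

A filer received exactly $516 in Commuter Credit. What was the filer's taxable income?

$516 is 516/5,160 of the full $5,160, so 4,644/5,160 of the $64,000 range has been used: income = $290,900 + $64,000 × 4,644/5,160 = $348,500.

$348,500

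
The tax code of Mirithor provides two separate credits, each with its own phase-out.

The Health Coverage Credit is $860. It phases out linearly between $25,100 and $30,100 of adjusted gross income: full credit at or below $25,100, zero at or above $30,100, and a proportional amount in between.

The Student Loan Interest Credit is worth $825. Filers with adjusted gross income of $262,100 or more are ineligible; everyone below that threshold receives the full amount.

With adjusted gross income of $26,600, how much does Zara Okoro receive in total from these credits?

$1,427

Health Coverage Credit: $26,600 is $1,500 into a $5,000 phase-out range, leaving 3,500/5,000 of the credit: $860 × 3,500/5,000 = $602.
Student Loan Interest Credit: $26,600 is below the $262,100 cutoff, so the full $825 applies.
Total: $602 + $825 = $1,427.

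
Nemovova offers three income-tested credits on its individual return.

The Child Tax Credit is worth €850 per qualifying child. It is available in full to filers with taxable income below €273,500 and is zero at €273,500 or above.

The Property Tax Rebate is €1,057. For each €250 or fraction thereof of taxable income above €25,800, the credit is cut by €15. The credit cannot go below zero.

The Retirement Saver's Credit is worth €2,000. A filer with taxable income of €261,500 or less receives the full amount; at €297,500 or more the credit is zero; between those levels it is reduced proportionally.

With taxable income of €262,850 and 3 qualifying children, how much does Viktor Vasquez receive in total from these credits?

€4,475

Child Tax Credit: base = 3 × €850 = €2,550. €262,850 is below the €273,500 cutoff, so the full €2,550 applies.
Property Tax Rebate: income exceeds €25,800 by €237,050 → 949 increments × €15 = €14,235 ≥ base, so the credit is €0.
Retirement Saver's Credit: €262,850 is €1,350 into a €36,000 phase-out range, leaving 34,650/36,000 of the credit: €2,000 × 34,650/36,000 = €1,925.
Total: €2,550 + €0 + €1,925 = €4,475.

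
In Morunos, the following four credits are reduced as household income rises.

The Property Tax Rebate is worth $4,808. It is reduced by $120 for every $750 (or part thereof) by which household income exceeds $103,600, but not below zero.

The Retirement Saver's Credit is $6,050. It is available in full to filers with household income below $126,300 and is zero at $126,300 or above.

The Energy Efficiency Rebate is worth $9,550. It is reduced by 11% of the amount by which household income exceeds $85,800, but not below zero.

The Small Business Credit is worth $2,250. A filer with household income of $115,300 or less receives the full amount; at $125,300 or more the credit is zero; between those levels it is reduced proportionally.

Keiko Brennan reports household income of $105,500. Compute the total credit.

$20,131

Property Tax Rebate: income exceeds $103,600 by $1,900, which is 3 full-or-partial $750 increments; reduction = 3 × $120 = $360, leaving $4,448.
Retirement Saver's Credit: $105,500 is below the $126,300 cutoff, so the full $6,050 applies.
Energy Efficiency Rebate: 11% of the $19,700 excess over $85,800 is $2,167; credit = $9,550 − $2,167 = $7,383.
Small Business Credit: $105,500 is at or below the $115,300 threshold, so the full $2,250 applies.
Total: $4,448 + $6,050 + $7,383 + $2,250 = $20,131.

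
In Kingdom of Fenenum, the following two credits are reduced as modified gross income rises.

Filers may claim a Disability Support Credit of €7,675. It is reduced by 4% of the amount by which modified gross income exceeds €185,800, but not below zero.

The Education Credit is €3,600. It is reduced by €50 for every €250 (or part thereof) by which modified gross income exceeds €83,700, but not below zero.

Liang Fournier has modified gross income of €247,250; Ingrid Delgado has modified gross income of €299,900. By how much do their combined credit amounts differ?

Liang (€247,250): Disability Support Credit: 4% of the €61,450 excess over €185,800 is €2,458; credit = €7,675 − €2,458 = €5,217. Education Credit: income exceeds €83,700 by €163,550 → 655 increments × €50 = €32,750 ≥ base, so the credit is €0. total €5,217 + €0 = €5,217
Ingrid (€299,900): Disability Support Credit: 4% of the €114,100 excess over €185,800 is €4,564; credit = €7,675 − €4,564 = €3,111. Education Credit: income exceeds €83,700 by €216,200 → 865 increments × €50 = €43,250 ≥ base, so the credit is €0. total €3,111 + €0 = €3,111
Difference: |€5,217 − €3,111| = €2,106.

€2,106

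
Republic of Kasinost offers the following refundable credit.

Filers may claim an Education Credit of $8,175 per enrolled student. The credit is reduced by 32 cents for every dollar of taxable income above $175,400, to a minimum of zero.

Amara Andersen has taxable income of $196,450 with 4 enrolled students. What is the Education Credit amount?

$25,964

Education Credit: base = 4 × $8,175 = $32,700. 32% of the $21,050 excess over $175,400 is $6,736; credit = $32,700 − $6,736 = $25,964.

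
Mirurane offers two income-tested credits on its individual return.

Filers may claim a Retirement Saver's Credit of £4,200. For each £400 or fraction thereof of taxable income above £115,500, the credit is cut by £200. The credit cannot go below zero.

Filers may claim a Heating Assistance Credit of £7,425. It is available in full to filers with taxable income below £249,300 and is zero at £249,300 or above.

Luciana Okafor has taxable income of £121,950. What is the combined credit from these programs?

Retirement Saver's Credit: income exceeds £115,500 by £6,450, which is 17 full-or-partial £400 increments; reduction = 17 × £200 = £3,400, leaving £800.
Heating Assistance Credit: £121,950 is below the £249,300 cutoff, so the full £7,425 applies.
Total: £800 + £7,425 = £8,225.

£8,225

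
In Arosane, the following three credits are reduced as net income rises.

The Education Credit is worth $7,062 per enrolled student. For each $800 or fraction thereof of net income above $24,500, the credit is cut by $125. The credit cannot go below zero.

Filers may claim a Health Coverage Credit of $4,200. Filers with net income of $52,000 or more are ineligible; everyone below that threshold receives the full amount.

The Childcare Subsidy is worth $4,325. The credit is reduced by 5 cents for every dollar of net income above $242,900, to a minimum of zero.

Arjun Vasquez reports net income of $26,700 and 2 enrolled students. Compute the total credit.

$22,274

Education Credit: base = 2 × $7,062 = $14,124. income exceeds $24,500 by $2,200, which is 3 full-or-partial $800 increments; reduction = 3 × $125 = $375, leaving $13,749.
Health Coverage Credit: $26,700 is below the $52,000 cutoff, so the full $4,200 applies.
Childcare Subsidy: $26,700 is at or below the $242,900 threshold, so the full $4,325 applies.
Total: $13,749 + $4,200 + $4,325 = $22,274.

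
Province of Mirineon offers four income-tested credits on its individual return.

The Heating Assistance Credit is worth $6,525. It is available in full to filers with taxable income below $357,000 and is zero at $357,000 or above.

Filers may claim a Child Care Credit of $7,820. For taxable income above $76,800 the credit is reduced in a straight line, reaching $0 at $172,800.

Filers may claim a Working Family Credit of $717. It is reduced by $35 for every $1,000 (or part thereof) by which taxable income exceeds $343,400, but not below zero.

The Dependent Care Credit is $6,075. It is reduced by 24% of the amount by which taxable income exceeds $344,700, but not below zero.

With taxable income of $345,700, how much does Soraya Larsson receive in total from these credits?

$12,972

Heating Assistance Credit: $345,700 is below the $357,000 cutoff, so the full $6,525 applies.
Child Care Credit: $345,700 is at or above $172,800, so the credit is $0.
Working Family Credit: income exceeds $343,400 by $2,300, which is 3 full-or-partial $1,000 increments; reduction = 3 × $35 = $105, leaving $612.
Dependent Care Credit: 24% of the $1,000 excess over $344,700 is $240; credit = $6,075 − $240 = $5,835.
Total: $6,525 + $0 + $612 + $5,835 = $12,972.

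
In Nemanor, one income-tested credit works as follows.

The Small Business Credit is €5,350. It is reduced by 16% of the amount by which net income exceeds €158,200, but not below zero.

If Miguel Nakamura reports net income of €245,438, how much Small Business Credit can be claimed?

Small Business Credit: 16% of the €87,238 excess over €158,200 is €13,958.08 ≥ base, so the credit is €0.

€0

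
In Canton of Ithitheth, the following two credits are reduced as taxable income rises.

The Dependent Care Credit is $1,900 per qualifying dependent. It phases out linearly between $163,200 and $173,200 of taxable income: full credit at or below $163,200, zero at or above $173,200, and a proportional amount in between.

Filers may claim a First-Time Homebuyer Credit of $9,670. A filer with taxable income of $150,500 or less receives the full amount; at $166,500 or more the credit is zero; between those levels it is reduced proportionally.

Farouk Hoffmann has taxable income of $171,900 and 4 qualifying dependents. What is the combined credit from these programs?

$988

Dependent Care Credit: base = 4 × $1,900 = $7,600. $171,900 is $8,700 into a $10,000 phase-out range, leaving 1,300/10,000 of the credit: $7,600 × 1,300/10,000 = $988.
First-Time Homebuyer Credit: $171,900 is at or above $166,500, so the credit is $0.
Total: $988 + $0 = $988.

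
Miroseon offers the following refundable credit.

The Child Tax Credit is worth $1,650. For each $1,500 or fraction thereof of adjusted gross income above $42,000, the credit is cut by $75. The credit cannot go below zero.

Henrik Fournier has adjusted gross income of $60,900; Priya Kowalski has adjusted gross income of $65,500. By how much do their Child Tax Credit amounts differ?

Henrik ($60,900): Child Tax Credit: income exceeds $42,000 by $18,900, which is 13 full-or-partial $1,500 increments; reduction = 13 × $75 = $975, leaving $675.
Priya ($65,500): Child Tax Credit: income exceeds $42,000 by $23,500, which is 16 full-or-partial $1,500 increments; reduction = 16 × $75 = $1,200, leaving $450.
Difference: |$675 − $450| = $225.

$225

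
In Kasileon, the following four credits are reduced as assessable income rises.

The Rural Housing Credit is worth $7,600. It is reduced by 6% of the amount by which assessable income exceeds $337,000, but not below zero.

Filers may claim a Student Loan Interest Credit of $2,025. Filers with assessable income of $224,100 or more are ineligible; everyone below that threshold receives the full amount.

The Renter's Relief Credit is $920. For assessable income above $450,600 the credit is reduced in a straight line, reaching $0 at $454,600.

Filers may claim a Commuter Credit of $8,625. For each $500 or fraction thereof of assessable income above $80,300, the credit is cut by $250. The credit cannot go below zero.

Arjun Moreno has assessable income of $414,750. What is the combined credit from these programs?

$3,855

Rural Housing Credit: 6% of the $77,750 excess over $337,000 is $4,665; credit = $7,600 − $4,665 = $2,935.
Student Loan Interest Credit: $414,750 meets or exceeds the $224,100 cutoff, so the credit is $0.
Renter's Relief Credit: $414,750 is at or below the $450,600 threshold, so the full $920 applies.
Commuter Credit: income exceeds $80,300 by $334,450 → 669 increments × $250 = $167,250 ≥ base, so the credit is $0.
Total: $2,935 + $0 + $920 + $0 = $3,855.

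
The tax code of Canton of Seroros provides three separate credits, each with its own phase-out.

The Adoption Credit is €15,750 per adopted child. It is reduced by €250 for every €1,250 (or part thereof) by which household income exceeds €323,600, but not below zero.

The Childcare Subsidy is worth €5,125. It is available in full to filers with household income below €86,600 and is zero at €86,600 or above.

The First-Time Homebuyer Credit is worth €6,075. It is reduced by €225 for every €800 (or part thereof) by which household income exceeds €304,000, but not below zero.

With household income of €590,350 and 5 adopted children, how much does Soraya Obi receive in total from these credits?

€25,250

Adoption Credit: base = 5 × €15,750 = €78,750. income exceeds €323,600 by €266,750, which is 214 full-or-partial €1,250 increments; reduction = 214 × €250 = €53,500, leaving €25,250.
Childcare Subsidy: €590,350 meets or exceeds the €86,600 cutoff, so the credit is €0.
First-Time Homebuyer Credit: income exceeds €304,000 by €286,350 → 358 increments × €225 = €80,550 ≥ base, so the credit is €0.
Total: €25,250 + €0 + €0 = €25,250.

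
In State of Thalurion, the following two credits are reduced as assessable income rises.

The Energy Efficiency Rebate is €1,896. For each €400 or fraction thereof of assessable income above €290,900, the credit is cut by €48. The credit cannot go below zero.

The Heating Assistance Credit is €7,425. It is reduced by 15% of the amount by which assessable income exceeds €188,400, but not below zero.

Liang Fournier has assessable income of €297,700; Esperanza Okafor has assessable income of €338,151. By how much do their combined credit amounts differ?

Liang (€297,700): Energy Efficiency Rebate: income exceeds €290,900 by €6,800, which is 17 full-or-partial €400 increments; reduction = 17 × €48 = €816, leaving €1,080. Heating Assistance Credit: 15% of the €109,300 excess over €188,400 is €16,395 ≥ base, so the credit is €0. total €1,080 + €0 = €1,080
Esperanza (€338,151): Energy Efficiency Rebate: income exceeds €290,900 by €47,251 → 119 increments × €48 = €5,712 ≥ base, so the credit is €0. Heating Assistance Credit: 15% of the €149,751 excess over €188,400 is €22,462.65 ≥ base, so the credit is €0. total €0 + €0 = €0
Difference: |€1,080 − €0| = €1,080.

€1,080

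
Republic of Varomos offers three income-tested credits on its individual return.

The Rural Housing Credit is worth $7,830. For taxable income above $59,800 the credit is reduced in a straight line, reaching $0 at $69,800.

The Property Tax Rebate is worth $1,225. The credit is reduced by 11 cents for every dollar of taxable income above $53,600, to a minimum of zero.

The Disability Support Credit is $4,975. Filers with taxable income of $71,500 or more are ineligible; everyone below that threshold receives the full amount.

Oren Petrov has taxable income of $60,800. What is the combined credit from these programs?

Rural Housing Credit: $60,800 is $1,000 into a $10,000 phase-out range, leaving 9,000/10,000 of the credit: $7,830 × 9,000/10,000 = $7,047.
Property Tax Rebate: 11% of the $7,200 excess over $53,600 is $792; credit = $1,225 − $792 = $433.
Disability Support Credit: $60,800 is below the $71,500 cutoff, so the full $4,975 applies.
Total: $7,047 + $433 + $4,975 = $12,455.

$12,455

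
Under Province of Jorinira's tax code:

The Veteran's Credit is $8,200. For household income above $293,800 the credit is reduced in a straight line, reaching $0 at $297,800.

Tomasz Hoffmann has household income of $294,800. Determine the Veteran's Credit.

$6,150

Veteran's Credit: $294,800 is $1,000 into a $4,000 phase-out range, leaving 3,000/4,000 of the credit: $8,200 × 3,000/4,000 = $6,150.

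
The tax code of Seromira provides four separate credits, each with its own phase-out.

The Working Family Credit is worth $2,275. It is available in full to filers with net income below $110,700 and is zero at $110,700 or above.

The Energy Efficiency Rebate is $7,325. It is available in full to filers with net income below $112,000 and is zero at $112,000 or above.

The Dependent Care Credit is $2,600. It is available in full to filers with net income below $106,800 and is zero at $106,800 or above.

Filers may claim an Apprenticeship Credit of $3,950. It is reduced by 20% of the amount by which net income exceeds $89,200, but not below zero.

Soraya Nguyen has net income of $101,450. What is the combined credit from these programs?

$13,700

Working Family Credit: $101,450 is below the $110,700 cutoff, so the full $2,275 applies.
Energy Efficiency Rebate: $101,450 is below the $112,000 cutoff, so the full $7,325 applies.
Dependent Care Credit: $101,450 is below the $106,800 cutoff, so the full $2,600 applies.
Apprenticeship Credit: 20% of the $12,250 excess over $89,200 is $2,450; credit = $3,950 − $2,450 = $1,500.
Total: $2,275 + $7,325 + $2,600 + $1,500 = $13,700.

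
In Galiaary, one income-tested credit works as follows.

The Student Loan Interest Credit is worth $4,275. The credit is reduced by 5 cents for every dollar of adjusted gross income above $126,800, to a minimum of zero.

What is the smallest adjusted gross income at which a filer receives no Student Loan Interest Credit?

The credit falls by 5% of each dollar above $126,800, so it reaches zero when the excess is $4,275 / 5% = $85,500: income = $126,800 + $85,500 = $212,300.

$212,300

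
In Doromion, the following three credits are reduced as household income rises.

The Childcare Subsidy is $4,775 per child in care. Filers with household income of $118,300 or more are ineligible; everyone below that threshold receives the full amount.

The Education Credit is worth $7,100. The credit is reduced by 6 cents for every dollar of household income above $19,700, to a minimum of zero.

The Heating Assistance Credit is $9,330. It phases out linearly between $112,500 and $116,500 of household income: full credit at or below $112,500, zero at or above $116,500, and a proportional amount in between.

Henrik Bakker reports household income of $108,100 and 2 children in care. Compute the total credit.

Childcare Subsidy: base = 2 × $4,775 = $9,550. $108,100 is below the $118,300 cutoff, so the full $9,550 applies.
Education Credit: 6% of the $88,400 excess over $19,700 is $5,304; credit = $7,100 − $5,304 = $1,796.
Heating Assistance Credit: $108,100 is at or below the $112,500 threshold, so the full $9,330 applies.
Total: $9,550 + $1,796 + $9,330 = $20,676.

$20,676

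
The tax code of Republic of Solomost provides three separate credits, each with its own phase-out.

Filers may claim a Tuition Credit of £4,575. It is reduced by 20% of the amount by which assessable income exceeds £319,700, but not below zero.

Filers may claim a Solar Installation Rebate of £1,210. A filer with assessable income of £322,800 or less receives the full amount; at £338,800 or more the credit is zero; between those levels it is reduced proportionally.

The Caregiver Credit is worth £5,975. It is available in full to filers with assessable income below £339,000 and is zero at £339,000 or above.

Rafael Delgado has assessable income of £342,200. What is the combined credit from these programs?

£75

Tuition Credit: 20% of the £22,500 excess over £319,700 is £4,500; credit = £4,575 − £4,500 = £75.
Solar Installation Rebate: £342,200 is at or above £338,800, so the credit is £0.
Caregiver Credit: £342,200 meets or exceeds the £339,000 cutoff, so the credit is £0.
Total: £75 + £0 + £0 = £75.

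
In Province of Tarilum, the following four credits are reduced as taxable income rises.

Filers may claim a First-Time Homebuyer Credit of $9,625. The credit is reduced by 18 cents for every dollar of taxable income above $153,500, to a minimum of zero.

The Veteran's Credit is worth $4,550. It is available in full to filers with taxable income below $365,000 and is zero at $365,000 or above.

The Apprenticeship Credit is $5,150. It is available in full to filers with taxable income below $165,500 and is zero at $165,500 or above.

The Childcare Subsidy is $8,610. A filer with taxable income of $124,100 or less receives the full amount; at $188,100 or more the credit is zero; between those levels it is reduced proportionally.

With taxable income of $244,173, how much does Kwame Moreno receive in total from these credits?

First-Time Homebuyer Credit: 18% of the $90,673 excess over $153,500 is $16,321.14 ≥ base, so the credit is $0.
Veteran's Credit: $244,173 is below the $365,000 cutoff, so the full $4,550 applies.
Apprenticeship Credit: $244,173 meets or exceeds the $165,500 cutoff, so the credit is $0.
Childcare Subsidy: $244,173 is at or above $188,100, so the credit is $0.
Total: $0 + $4,550 + $0 + $0 = $4,550.

$4,550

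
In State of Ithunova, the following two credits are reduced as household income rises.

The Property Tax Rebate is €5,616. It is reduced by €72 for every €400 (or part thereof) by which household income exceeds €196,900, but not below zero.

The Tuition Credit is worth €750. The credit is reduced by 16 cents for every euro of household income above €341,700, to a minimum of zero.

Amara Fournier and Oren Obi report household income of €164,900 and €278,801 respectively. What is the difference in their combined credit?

€5,616

Amara (€164,900): Property Tax Rebate: €164,900 is at or below the €196,900 threshold, so the full €5,616 applies. Tuition Credit: €164,900 is at or below the €341,700 threshold, so the full €750 applies. total €5,616 + €750 = €6,366
Oren (€278,801): Property Tax Rebate: income exceeds €196,900 by €81,901 → 205 increments × €72 = €14,760 ≥ base, so the credit is €0. Tuition Credit: €278,801 is at or below the €341,700 threshold, so the full €750 applies. total €0 + €750 = €750
Difference: |€6,366 − €750| = €5,616.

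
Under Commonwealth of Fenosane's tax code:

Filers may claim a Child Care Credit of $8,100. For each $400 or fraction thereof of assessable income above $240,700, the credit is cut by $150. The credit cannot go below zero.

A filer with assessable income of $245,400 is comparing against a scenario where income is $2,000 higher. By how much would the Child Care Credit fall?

$750

At $245,400 — income exceeds $240,700 by $4,700, which is 12 full-or-partial $400 increments; reduction = 12 × $150 = $1,800, leaving $6,300.
At $247,400 — income exceeds $240,700 by $6,700, which is 17 full-or-partial $400 increments; reduction = 17 × $150 = $2,550, leaving $5,550.
Lost: $6,300 − $5,550 = $750.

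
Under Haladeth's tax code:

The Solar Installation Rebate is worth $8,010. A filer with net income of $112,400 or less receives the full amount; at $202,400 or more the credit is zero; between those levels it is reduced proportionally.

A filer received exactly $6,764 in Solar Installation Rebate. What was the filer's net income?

$126,400

$6,764 is 6,764/8,010 of the full $8,010, so 1,246/8,010 of the $90,000 range has been used: income = $112,400 + $90,000 × 1,246/8,010 = $126,400.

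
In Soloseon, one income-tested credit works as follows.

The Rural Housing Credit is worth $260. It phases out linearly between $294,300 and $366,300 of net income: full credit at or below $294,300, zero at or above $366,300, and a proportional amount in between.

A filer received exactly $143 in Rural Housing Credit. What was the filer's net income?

$143 is 143/260 of the full $260, so 117/260 of the $72,000 range has been used: income = $294,300 + $72,000 × 117/260 = $326,700.

$326,700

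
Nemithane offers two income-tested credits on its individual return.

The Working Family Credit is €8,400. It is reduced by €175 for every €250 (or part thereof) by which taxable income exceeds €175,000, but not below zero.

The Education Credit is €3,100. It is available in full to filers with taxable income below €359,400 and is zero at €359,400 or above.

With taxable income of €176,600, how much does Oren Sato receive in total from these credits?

€10,275

Working Family Credit: income exceeds €175,000 by €1,600, which is 7 full-or-partial €250 increments; reduction = 7 × €175 = €1,225, leaving €7,175.
Education Credit: €176,600 is below the €359,400 cutoff, so the full €3,100 applies.
Total: €7,175 + €3,100 = €10,275.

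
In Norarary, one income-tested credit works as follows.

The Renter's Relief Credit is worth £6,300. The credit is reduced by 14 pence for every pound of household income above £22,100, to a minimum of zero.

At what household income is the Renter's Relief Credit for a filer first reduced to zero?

The credit falls by 14% of each pound above £22,100, so it reaches zero when the excess is £6,300 / 14% = £45,000: income = £22,100 + £45,000 = £67,100.

£67,100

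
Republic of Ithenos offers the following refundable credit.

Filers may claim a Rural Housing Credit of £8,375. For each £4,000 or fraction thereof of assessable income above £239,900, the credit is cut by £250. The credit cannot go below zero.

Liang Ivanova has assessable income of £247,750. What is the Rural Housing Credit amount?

Rural Housing Credit: income exceeds £239,900 by £7,850, which is 2 full-or-partial £4,000 increments; reduction = 2 × £250 = £500, leaving £7,875.

£7,875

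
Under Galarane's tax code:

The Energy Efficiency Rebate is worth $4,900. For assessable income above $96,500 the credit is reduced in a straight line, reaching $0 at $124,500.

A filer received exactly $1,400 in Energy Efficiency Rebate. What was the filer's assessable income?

$116,500

$1,400 is 1,400/4,900 of the full $4,900, so 3,500/4,900 of the $28,000 range has been used: income = $96,500 + $28,000 × 3,500/4,900 = $116,500.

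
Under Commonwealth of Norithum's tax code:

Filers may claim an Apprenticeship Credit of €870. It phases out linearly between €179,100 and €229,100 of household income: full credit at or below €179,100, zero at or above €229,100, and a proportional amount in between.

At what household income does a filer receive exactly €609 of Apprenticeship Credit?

€194,100

€609 is 609/870 of the full €870, so 261/870 of the €50,000 range has been used: income = €179,100 + €50,000 × 261/870 = €194,100.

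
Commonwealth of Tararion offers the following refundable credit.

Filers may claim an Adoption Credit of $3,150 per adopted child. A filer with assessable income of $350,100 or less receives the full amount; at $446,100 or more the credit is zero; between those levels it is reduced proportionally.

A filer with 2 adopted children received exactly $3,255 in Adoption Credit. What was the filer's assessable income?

$396,500

Full credit = 2 × $3,150 = $6,300.
$3,255 is 3,255/6,300 of the full $6,300, so 3,045/6,300 of the $96,000 range has been used: income = $350,100 + $96,000 × 3,045/6,300 = $396,500.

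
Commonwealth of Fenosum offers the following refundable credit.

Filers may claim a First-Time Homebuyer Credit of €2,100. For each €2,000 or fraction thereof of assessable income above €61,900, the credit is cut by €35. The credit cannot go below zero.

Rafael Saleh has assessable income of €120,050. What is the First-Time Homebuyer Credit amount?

€1,050

First-Time Homebuyer Credit: income exceeds €61,900 by €58,150, which is 30 full-or-partial €2,000 increments; reduction = 30 × €35 = €1,050, leaving €1,050.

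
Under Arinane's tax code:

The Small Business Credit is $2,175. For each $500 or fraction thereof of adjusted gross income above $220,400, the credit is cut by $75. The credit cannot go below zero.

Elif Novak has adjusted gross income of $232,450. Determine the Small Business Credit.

Small Business Credit: income exceeds $220,400 by $12,050, which is 25 full-or-partial $500 increments; reduction = 25 × $75 = $1,875, leaving $300.

$300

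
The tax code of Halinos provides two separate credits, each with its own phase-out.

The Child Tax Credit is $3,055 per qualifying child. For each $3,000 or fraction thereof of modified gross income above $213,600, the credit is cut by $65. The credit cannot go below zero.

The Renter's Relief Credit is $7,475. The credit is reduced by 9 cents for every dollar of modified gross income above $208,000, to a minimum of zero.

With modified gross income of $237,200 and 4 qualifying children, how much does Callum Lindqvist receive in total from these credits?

Child Tax Credit: base = 4 × $3,055 = $12,220. income exceeds $213,600 by $23,600, which is 8 full-or-partial $3,000 increments; reduction = 8 × $65 = $520, leaving $11,700.
Renter's Relief Credit: 9% of the $29,200 excess over $208,000 is $2,628; credit = $7,475 − $2,628 = $4,847.
Total: $11,700 + $4,847 = $16,547.

$16,547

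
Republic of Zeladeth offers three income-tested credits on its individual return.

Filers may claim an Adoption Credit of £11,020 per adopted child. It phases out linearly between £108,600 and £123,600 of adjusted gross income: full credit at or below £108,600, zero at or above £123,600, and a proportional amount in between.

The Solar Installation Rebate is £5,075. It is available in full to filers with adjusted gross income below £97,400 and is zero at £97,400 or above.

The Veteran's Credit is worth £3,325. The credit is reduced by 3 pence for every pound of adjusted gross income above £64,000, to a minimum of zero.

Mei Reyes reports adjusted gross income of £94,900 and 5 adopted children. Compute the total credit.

£62,573

Adoption Credit: base = 5 × £11,020 = £55,100. £94,900 is at or below the £108,600 threshold, so the full £55,100 applies.
Solar Installation Rebate: £94,900 is below the £97,400 cutoff, so the full £5,075 applies.
Veteran's Credit: 3% of the £30,900 excess over £64,000 is £927; credit = £3,325 − £927 = £2,398.
Total: £55,100 + £5,075 + £2,398 = £62,573.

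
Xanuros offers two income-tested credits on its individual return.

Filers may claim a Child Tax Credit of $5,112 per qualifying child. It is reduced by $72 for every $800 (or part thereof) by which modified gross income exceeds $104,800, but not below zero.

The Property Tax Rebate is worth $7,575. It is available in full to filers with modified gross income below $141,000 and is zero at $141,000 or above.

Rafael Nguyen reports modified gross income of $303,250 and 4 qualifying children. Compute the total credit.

Child Tax Credit: base = 4 × $5,112 = $20,448. income exceeds $104,800 by $198,450, which is 249 full-or-partial $800 increments; reduction = 249 × $72 = $17,928, leaving $2,520.
Property Tax Rebate: $303,250 meets or exceeds the $141,000 cutoff, so the credit is $0.
Total: $2,520 + $0 = $2,520.

$2,520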